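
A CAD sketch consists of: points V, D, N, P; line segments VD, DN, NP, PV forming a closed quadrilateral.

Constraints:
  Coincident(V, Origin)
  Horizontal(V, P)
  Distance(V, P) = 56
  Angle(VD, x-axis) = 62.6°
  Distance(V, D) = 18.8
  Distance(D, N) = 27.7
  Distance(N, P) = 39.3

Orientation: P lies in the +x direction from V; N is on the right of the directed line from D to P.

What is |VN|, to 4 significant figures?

20.19

V is at the origin; VP is horizontal with |VP| = 56.0 and P in +x, so P = (56.0, 0). VD runs at 62.6° with |VD| = 18.8, so D = (8.652, 16.69). N is determined by |DN| = 27.7 and |NP| = 39.3 together: it lies at the intersection of circle(D, 27.7) and circle(P, 39.3). With |DP| = 50.20, the foot of the radical line on DP is 17.36 from D and the perpendicular offset is √(27.7² − 17.36²) = 21.58. Taking the right-of-DP solution: N = (17.85, -9.437).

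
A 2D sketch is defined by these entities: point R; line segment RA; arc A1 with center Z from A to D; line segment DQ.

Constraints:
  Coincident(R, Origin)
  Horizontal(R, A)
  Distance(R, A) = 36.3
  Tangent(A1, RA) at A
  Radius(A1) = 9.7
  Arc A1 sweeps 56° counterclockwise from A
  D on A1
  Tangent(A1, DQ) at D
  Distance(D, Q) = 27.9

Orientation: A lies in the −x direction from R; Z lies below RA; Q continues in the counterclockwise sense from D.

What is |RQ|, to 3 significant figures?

65.9

R is at the origin; R and A share the same y with |RA| = 36.3 and A on the −x side, so A = (-36.3, 0.00). A1 meets RA tangentially, so ZA is at right angles to RA, so Z = A + (0, -9.7) = (-36.3, -9.70). On A1, A sits at bearing 90° from Z; a 56° counterclockwise sweep puts D at bearing 146°, so D = Z + 9.7·(cos 146°, sin 146°) = (-44.3, -4.28). The tangent condition forces ZD to be normal to DQ, so DQ runs along (−sin 146°, cos 146°); with |DQ| = 27.9, Q = (-59.9, -27.4). Then |RQ| = |Q − R| = 65.9.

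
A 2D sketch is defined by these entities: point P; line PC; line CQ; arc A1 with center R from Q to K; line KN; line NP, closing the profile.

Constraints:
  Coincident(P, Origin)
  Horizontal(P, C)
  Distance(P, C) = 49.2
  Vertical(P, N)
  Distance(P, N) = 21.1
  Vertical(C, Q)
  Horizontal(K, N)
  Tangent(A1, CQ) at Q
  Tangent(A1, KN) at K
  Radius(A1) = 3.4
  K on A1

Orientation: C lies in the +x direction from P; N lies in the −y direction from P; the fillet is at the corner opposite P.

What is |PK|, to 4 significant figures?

50.43

The virtual corner opposite P is at (49.20, -21.10). The tangent condition forces RQ to be normal to CQ and tangency of A1 to KN means the radius RK is perpendicular to KN, with radius 3.4, so the center R sits 3.4 in from both sides at R = (45.80, -17.70). That places the tangent points at Q = (49.20, -17.70) on CQ and K = (45.80, -21.10) on KN. Then |PK| = |K − P| = 50.43.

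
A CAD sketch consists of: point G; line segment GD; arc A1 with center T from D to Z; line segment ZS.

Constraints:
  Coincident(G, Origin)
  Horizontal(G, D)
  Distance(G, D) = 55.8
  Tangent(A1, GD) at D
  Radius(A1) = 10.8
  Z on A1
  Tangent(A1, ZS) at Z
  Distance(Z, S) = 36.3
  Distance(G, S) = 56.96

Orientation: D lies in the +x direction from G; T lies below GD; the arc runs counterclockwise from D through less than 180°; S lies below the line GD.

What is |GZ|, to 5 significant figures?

46.050

G is at the origin; GD is horizontal with |GD| = 55.8 and D on the +x side, so D = (55.800, 0.0000). Since A1 is tangent to GD there, TD ⟂ GD, so T = D + (0, -10.8) = (55.800, -10.800). Since TZ ⟂ ZS (tangency), |TS| = √(10.8² + 36.3²) = 37.873 regardless of where Z sits on A1. So S lies on both circle(G, 56.96) and circle(T, 37.873); the below-GD intersection is S = (36.740, -43.527). Z is the foot of the tangent from S: Z = (45.305, -8.2518).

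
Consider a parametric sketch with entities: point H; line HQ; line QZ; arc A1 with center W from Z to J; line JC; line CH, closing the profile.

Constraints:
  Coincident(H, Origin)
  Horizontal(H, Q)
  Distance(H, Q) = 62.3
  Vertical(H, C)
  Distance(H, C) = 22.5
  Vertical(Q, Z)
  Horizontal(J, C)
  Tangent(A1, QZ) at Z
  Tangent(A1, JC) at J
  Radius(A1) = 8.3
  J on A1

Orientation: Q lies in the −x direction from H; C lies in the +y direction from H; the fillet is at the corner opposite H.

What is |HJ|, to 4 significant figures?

58.50

The virtual corner opposite H is at (-62.30, 22.50). Tangency of A1 to QZ means the radius WZ is perpendicular to QZ and A1 meets JC tangentially, so WJ is at right angles to JC, with radius 8.3, so the center W sits 8.3 in from both sides at W = (-54.00, 14.20). That places the tangent points at Z = (-62.30, 14.20) on QZ and J = (-54.00, 22.50) on JC. Then |HJ| = |J − H| = 58.50.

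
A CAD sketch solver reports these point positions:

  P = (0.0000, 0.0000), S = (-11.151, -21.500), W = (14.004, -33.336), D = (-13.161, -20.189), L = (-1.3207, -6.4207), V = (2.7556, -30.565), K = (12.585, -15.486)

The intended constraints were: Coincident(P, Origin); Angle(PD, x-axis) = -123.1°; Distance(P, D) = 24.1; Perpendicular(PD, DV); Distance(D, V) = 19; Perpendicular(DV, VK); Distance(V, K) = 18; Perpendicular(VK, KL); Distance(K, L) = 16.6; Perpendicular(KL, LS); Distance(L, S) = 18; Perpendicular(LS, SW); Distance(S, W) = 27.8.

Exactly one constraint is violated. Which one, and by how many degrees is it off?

Perpendicular(LS, SW) — off by 7.90°.

P = (0.00, 0.00) ✓; PD at -123.1° ✓; |PD| = 24.10 ✓; ∠(PD, DV) = 90.00° ✓; |DV| = 19.00 ✓; ∠(DV, VK) = 90.00° ✓; |VK| = 18.00 ✓; ∠(VK, KL) = 90.00° ✓; |KL| = 16.60 ✓; ∠(KL, LS) = 90.00° ✓; |LS| = 18.00 ✓; ∠(LS, SW) = 97.90° ✗; |SW| = 27.80 ✓.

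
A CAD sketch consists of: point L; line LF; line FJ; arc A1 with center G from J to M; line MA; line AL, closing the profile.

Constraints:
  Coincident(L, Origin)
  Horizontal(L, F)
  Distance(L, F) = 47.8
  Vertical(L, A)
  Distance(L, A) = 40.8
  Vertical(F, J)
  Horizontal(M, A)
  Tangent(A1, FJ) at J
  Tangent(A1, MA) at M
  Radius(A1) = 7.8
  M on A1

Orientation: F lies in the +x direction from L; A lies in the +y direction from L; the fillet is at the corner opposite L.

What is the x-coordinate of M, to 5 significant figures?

40.000

L is at the origin; LF is horizontal with |LF| = 47.8 and F on the +x side, so F = (47.800, 0.0000). L and A share the same x with |LA| = 40.8 and A on the +y side, so A = (0.0000, 40.800). The virtual corner opposite L is at (47.800, 40.800). Since A1 is tangent to FJ there, GJ ⟂ FJ and tangency of A1 to MA means the radius GM is perpendicular to MA, with radius 7.8, so the center G sits 7.8 in from both sides at G = (40.000, 33.000). That places the tangent points at J = (47.800, 33.000) on FJ and M = (40.000, 40.800) on MA. So M.x = 40.000.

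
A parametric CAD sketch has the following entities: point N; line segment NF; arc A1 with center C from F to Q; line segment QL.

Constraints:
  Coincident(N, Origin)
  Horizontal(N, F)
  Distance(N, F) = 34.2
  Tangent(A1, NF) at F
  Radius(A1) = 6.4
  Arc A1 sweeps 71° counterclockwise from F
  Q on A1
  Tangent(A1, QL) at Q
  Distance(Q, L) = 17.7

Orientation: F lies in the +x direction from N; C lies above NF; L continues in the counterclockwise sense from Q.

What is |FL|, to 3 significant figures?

24.1

N is at the origin; NF is horizontal with |NF| = 34.2 and F on the +x side, so F = (34.2, 0.00). A1 meets NF tangentially, so CF is at right angles to NF, so C = F + (0, 6.4) = (34.2, 6.40). On A1, F sits at bearing -90° from C; a 71° counterclockwise sweep puts Q at bearing -19°, so Q = C + 6.4·(cos -19°, sin -19°) = (40.3, 4.32). The tangent condition forces CQ to be normal to QL, so QL runs along (−sin -19°, cos -19°); with |QL| = 17.7, L = (46.0, 21.1). Then |FL| = |L − F| = 24.1.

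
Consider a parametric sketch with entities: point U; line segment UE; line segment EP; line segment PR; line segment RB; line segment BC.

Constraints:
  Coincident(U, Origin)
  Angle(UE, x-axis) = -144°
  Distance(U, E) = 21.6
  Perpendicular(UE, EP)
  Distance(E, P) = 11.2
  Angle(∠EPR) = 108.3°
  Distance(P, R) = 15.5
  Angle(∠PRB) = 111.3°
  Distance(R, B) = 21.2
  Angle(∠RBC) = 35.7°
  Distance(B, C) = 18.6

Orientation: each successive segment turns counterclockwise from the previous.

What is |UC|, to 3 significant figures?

12.2

U is at the origin; UE runs at -144.0° with length 21.6, so E = (-17.5, -12.7). UE is perpendicular to EP, so EP runs at -54.0°; with |EP| = 11.2, P = (-10.9, -21.8). ∠EPR = 108.3° gives PR at 17.7° from the x-axis; with |PR| = 15.5, R = (3.87, -17.0). ∠PRB = 111.3° gives RB at 86.4° from the x-axis; with |RB| = 21.2, B = (5.21, 4.11). ∠RBC = 35.7° gives BC at -129° from the x-axis; with |BC| = 18.6, C = (-6.58, -10.3). Then |UC| = |C − U| = 12.2.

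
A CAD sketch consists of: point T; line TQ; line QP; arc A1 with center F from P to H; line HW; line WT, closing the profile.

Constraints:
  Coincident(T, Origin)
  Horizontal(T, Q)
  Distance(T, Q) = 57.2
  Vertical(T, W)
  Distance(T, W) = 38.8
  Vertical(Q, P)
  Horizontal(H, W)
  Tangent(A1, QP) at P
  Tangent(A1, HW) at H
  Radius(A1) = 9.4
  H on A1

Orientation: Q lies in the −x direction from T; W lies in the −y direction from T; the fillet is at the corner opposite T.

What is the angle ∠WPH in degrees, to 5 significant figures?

35.668°

T is at the origin; TQ is horizontal with |TQ| = 57.2 and Q on the −x side, so Q = (-57.200, 0.0000). TW is vertical with |TW| = 38.8 and W on the −y side, so W = (0.0000, -38.800). The virtual corner opposite T is at (-57.200, -38.800). A1 meets QP tangentially, so FP is at right angles to QP and the tangent condition forces FH to be normal to HW, with radius 9.4, so the center F sits 9.4 in from both sides at F = (-47.800, -29.400). That places the tangent points at P = (-57.200, -29.400) on QP and H = (-47.800, -38.800) on HW. Then cos ∠WPH = PW·PH / (|PW||PH|), giving 35.668°.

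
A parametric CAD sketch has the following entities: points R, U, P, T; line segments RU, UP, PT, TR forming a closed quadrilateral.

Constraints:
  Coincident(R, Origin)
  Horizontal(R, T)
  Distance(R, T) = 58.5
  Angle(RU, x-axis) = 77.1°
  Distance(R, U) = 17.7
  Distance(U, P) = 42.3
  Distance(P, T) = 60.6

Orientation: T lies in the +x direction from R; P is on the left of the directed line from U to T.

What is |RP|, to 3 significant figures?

59.1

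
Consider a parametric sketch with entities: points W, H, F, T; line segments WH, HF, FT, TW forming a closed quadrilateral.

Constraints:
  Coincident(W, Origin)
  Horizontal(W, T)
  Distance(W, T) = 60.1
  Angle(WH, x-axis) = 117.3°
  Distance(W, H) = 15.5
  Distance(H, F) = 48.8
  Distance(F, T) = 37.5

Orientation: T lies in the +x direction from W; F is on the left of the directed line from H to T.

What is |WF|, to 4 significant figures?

49.39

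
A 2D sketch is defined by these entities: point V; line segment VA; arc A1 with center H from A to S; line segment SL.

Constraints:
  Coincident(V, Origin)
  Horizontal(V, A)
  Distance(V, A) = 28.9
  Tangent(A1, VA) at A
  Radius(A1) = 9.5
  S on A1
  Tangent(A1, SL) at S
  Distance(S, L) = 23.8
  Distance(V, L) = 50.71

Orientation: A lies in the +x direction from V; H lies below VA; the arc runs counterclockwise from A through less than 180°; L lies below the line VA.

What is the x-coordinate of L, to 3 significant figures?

38.2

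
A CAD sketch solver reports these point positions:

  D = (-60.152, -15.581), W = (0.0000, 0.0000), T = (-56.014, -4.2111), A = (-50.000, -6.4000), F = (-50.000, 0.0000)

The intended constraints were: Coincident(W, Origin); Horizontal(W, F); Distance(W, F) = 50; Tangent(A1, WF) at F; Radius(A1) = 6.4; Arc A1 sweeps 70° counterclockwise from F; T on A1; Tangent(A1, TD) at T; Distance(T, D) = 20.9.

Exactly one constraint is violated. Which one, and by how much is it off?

Distance(T, D) = 20.9 — off by 8.80.

W = (0.00, 0.00) ✓; W.y = 0.00, F.y = 0.00 ✓; |WF| = 50.00 ✓; ∠(AF, FW) = 90.00° ✓; |AF| = 6.400 ✓; bearing(A→T) − bearing(A→F) = 70.00° ✓; |AT| = 6.400 ✓; ∠(AT, TD) = 90.00° ✓; |TD| = 12.10 ✗.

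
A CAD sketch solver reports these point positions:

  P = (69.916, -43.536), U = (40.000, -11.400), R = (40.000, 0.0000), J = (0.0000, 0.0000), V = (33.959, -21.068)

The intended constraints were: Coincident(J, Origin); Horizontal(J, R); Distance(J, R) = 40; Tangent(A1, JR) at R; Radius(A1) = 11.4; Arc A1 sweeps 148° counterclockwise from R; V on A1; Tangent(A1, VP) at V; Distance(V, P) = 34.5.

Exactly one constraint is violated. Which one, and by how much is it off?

Distance(V, P) = 34.5 — off by 7.90.

J = (0.00, 0.00) ✓; J.y = 0.00, R.y = 0.00 ✓; |JR| = 40.00 ✓; ∠(UR, RJ) = 90.00° ✓; |UR| = 11.40 ✓; bearing(U→V) − bearing(U→R) = 148.0° ✓; |UV| = 11.40 ✓; ∠(UV, VP) = 90.00° ✓; |VP| = 42.40 ✗.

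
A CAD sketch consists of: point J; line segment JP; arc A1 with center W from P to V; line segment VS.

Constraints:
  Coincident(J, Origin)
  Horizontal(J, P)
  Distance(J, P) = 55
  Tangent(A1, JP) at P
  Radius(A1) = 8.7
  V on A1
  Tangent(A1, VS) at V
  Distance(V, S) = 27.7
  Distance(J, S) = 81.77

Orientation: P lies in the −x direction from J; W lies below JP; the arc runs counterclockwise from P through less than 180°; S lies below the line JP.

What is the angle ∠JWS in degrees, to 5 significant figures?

148.02°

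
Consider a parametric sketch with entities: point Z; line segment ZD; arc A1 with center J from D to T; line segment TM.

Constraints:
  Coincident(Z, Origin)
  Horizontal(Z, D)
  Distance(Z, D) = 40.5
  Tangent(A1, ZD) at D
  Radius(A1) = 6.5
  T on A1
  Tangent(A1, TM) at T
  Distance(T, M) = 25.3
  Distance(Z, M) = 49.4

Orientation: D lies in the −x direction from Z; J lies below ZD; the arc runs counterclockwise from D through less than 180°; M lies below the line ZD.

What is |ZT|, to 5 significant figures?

47.387

Z is at the origin; ZD is horizontal with |ZD| = 40.5 and D on the −x side, so D = (-40.500, 0.0000). The tangent condition forces JD to be normal to ZD, so J = D + (0, -6.5) = (-40.500, -6.5000). Since JT ⟂ TM (tangency), |JM| = √(6.5² + 25.3²) = 26.122 regardless of where T sits on A1. So M lies on both circle(Z, 49.4) and circle(J, 26.122); the below-ZD intersection is M = (-37.272, -32.421). T is the foot of the tangent from M: T = (-46.547, -8.8830).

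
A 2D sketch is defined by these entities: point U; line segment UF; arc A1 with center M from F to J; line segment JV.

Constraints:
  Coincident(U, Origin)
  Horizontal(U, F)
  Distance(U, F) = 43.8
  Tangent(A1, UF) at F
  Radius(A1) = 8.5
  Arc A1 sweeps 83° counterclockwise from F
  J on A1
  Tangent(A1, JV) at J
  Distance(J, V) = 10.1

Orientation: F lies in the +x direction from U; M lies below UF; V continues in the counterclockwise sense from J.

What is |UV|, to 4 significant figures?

38.35

U is at the origin; U and F share the same y with |UF| = 43.8 and F on the +x side, so F = (43.80, 0.000). A1 meets UF tangentially, so MF is at right angles to UF, so M = F + (0, -8.5) = (43.80, -8.500). On A1, F sits at bearing 90° from M; an 83° counterclockwise sweep puts J at bearing 173°, so J = M + 8.5·(cos 173°, sin 173°) = (35.36, -7.464). Tangency of A1 to JV means the radius MJ is perpendicular to JV, so JV runs along (−sin 173°, cos 173°); with |JV| = 10.1, V = (34.13, -17.49). Then |UV| = |V − U| = 38.35.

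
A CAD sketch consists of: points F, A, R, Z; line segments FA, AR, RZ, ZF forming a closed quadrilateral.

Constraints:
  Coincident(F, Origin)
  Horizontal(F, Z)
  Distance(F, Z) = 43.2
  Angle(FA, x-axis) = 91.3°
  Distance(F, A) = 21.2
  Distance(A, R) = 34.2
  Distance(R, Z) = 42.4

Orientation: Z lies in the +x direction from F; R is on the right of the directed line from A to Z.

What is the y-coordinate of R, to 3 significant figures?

-12.8

Checks: |AR| = 34.20 ✓; |RZ| = 42.40 ✓.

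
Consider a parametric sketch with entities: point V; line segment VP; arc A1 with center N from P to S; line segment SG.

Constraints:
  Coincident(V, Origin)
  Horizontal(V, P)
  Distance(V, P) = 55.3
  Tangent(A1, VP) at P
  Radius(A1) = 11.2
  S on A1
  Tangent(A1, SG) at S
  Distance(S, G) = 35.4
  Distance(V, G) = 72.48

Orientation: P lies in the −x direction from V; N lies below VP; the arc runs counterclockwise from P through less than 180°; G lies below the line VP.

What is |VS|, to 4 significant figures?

67.53

Checks: |NS| = 11.20 ✓; ∠(NS, SG) = 90.00° ✓; |SG| = 35.40 ✓; |VG| = 72.48 ✓.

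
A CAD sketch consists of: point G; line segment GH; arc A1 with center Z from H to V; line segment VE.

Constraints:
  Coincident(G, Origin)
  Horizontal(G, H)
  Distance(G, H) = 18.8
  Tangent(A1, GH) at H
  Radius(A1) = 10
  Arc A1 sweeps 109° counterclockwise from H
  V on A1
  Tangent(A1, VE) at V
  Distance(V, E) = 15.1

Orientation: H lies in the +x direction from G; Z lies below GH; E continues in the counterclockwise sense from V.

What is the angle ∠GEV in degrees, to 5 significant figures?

8.3822°

G is at the origin; GH is horizontal with |GH| = 18.8 and H on the +x side, so H = (18.800, 0.0000). The tangent condition forces ZH to be normal to GH, so Z = H + (0, -10) = (18.800, -10.000). On A1, H sits at bearing 90° from Z; a 109° counterclockwise sweep puts V at bearing 199°, so V = Z + 10.0·(cos 199°, sin 199°) = (9.3448, -13.256). A1 meets VE tangentially, so ZV is at right angles to VE, so VE runs along (−sin 199°, cos 199°); with |VE| = 15.1, E = (14.261, -27.533). Then cos ∠GEV = EG·EV / (|EG||EV|), giving 8.3822°.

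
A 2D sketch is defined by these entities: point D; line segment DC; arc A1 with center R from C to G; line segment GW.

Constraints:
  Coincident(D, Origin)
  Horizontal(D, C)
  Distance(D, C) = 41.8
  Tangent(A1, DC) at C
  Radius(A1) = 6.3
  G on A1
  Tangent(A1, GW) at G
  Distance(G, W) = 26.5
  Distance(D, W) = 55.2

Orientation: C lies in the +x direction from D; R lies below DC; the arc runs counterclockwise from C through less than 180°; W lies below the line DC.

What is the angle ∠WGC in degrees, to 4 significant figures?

126.1°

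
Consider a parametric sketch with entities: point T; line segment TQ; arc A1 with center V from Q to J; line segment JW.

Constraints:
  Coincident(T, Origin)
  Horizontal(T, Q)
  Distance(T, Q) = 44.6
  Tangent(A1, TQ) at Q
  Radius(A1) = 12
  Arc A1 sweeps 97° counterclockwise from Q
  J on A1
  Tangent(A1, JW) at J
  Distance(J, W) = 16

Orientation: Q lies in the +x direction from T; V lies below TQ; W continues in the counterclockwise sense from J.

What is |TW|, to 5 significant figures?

45.397

On A1, Q sits at bearing 90° from V; a 97° counterclockwise sweep puts J at bearing 187°, so J = V + 12.0·(cos 187°, sin 187°) = (32.689, -13.462). Tangency of A1 to JW means the radius VJ is perpendicular to JW, so JW runs along (−sin 187°, cos 187°); with |JW| = 16.0, W = (34.639, -29.343). Then |TW| = |W − T| = 45.397.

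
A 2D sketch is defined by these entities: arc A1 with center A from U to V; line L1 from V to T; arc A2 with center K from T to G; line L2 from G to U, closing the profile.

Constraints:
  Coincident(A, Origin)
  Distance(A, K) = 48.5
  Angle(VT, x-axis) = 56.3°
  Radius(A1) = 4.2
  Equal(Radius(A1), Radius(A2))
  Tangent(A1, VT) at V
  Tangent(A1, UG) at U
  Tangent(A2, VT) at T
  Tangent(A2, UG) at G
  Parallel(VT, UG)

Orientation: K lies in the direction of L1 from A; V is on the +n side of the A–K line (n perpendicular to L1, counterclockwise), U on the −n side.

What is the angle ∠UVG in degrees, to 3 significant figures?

80.2°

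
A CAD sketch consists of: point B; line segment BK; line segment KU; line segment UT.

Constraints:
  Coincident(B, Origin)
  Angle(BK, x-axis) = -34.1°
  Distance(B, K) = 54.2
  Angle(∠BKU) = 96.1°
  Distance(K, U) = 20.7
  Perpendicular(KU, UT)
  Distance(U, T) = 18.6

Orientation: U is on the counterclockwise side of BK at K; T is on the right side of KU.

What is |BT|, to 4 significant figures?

77.17

B is at the origin; BK runs at -34.1° with length 54.2, so K = 54.2·(cos -34.1°, sin -34.1°) = (44.88, -30.39). ∠BKU = 96.1°, so KU runs at -34.1° + (180° − 96.1°) = 49.80° from the x-axis; with |KU| = 20.7, U = K + 20.7·(cos 49.80°, sin 49.80°) = (58.24, -14.58). The perpendicularity gives UT at right angles to KU; with |UT| = 18.6 on the right of KU, T = U + 18.6·(0.7638, -0.6455) = (72.45, -26.58). Then |BT| = |T − B| = 77.17.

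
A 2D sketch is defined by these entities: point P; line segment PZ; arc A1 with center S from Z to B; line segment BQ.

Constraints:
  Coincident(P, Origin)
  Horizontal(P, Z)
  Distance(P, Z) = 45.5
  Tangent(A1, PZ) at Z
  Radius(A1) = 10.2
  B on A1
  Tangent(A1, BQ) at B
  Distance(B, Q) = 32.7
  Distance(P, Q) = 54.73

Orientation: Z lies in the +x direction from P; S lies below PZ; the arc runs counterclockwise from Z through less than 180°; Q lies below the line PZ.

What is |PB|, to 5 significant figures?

36.668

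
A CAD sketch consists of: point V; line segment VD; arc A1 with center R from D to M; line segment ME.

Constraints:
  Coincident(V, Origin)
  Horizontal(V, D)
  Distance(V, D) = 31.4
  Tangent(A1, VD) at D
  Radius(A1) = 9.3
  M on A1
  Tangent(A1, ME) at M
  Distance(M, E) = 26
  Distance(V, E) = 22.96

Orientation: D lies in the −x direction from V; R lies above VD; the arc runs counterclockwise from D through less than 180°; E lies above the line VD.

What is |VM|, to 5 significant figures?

24.788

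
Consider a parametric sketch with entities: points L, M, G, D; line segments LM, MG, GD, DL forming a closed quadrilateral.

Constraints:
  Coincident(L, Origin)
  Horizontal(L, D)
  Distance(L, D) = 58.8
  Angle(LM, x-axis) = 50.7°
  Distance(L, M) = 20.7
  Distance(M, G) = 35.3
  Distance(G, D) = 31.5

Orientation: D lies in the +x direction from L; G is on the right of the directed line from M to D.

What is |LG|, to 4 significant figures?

34.08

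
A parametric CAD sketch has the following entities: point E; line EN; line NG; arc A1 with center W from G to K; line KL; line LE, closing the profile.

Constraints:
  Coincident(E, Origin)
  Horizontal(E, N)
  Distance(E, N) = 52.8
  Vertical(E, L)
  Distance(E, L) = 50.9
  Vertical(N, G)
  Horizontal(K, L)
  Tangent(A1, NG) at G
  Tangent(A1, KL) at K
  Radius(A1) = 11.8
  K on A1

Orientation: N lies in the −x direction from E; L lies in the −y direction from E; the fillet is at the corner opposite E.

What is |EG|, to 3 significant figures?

65.7

E is at the origin; EN is horizontal with |EN| = 52.8 and N on the −x side, so N = (-52.8, 0.00). EL is vertical with |EL| = 50.9 and L on the −y side, so L = (0.00, -50.9). The virtual corner opposite E is at (-52.8, -50.9). A1 meets NG tangentially, so WG is at right angles to NG and A1 meets KL tangentially, so WK is at right angles to KL, with radius 11.8, so the center W sits 11.8 in from both sides at W = (-41.0, -39.1). That places the tangent points at G = (-52.8, -39.1) on NG and K = (-41.0, -50.9) on KL. Then |EG| = |G − E| = 65.7.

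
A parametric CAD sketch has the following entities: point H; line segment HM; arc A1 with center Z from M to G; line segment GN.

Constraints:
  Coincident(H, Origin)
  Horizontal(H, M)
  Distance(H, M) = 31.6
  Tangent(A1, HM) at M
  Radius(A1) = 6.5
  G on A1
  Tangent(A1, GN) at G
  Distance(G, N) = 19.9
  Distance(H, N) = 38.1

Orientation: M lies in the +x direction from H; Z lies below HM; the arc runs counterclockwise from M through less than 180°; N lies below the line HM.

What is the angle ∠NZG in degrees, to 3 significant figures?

71.9°

Checks: |ZG| = 6.500 ✓; ∠(ZG, GN) = 90.00° ✓; |GN| = 19.90 ✓; |HN| = 38.10 ✓.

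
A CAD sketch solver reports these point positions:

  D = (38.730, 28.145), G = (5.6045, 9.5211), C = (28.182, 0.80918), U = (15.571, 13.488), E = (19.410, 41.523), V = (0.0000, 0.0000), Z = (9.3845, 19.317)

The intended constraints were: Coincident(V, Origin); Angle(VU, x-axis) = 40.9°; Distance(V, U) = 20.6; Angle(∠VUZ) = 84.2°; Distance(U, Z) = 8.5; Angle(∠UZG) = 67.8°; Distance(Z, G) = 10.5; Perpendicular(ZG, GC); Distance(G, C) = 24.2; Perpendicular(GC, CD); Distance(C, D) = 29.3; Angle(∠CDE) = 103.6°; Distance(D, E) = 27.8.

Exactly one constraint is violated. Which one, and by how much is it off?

Distance(D, E) = 27.8 — off by 4.30.

V = (0.00, 0.00) ✓; VU at 40.90° ✓; |VU| = 20.60 ✓; ∠VUZ = 84.20° ✓; |UZ| = 8.500 ✓; ∠UZG = 67.80° ✓; |ZG| = 10.50 ✓; ∠(ZG, GC) = 90.00° ✓; |GC| = 24.20 ✓; ∠(GC, CD) = 90.00° ✓; |CD| = 29.30 ✓; ∠CDE = 103.6° ✓; |DE| = 23.50 ✗.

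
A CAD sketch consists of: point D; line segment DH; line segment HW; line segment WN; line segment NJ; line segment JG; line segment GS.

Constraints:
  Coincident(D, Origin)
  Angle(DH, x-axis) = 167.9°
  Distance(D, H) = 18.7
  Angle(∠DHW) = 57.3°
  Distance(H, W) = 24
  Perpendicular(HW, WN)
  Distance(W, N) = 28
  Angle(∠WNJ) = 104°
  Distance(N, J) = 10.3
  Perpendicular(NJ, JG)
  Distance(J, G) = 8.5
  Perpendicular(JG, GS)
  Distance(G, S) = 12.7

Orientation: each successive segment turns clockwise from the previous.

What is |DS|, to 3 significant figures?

14.6

NJ is perpendicular to JG, so JG runs at 149°; with |JG| = 8.5, G = (5.92, -3.28). JG ⟂ GS, so GS runs at 59.2°; with |GS| = 12.7, S = (12.4, 7.63). Then |DS| = |S − D| = 14.6.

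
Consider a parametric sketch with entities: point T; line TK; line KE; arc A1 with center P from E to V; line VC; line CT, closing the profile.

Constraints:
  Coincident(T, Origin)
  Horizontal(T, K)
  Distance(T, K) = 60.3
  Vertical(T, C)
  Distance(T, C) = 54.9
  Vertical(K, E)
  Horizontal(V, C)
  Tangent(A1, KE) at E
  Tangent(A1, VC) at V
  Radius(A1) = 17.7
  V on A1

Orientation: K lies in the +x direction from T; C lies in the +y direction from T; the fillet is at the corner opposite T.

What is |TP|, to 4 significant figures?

56.56

T and C share the same x with |TC| = 54.9 and C on the +y side, so C = (0.000, 54.90). The virtual corner opposite T is at (60.30, 54.90). A1 meets KE tangentially, so PE is at right angles to KE and A1 meets VC tangentially, so PV is at right angles to VC, with radius 17.7, so the center P sits 17.7 in from both sides at P = (42.60, 37.20). Then |TP| = |P − T| = 56.56.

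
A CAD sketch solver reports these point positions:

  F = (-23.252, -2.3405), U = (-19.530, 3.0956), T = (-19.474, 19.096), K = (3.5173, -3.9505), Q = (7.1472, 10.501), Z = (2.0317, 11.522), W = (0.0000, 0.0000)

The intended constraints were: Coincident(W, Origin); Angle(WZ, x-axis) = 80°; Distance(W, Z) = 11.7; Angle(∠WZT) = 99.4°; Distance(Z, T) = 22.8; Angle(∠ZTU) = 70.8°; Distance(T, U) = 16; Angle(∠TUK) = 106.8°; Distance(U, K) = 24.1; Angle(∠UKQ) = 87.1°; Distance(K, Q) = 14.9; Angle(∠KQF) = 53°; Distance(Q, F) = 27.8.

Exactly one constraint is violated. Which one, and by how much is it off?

Distance(Q, F) = 27.8 — off by 5.20.

W = (0.00, 0.00) ✓; WZ at 80.00° ✓; |WZ| = 11.70 ✓; ∠WZT = 99.40° ✓; |ZT| = 22.80 ✓; ∠ZTU = 70.80° ✓; |TU| = 16.00 ✓; ∠TUK = 106.8° ✓; |UK| = 24.10 ✓; ∠UKQ = 87.10° ✓; |KQ| = 14.90 ✓; ∠KQF = 53.00° ✓; |QF| = 33.00 ✗.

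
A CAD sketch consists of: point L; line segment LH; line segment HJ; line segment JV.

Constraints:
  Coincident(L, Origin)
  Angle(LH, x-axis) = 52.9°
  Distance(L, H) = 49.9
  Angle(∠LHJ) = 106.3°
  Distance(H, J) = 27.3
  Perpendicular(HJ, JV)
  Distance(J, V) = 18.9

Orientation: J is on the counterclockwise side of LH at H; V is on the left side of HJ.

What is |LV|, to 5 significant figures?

50.466

L is at the origin; LH runs at 52.9° with length 49.9, so H = 49.9·(cos 52.9°, sin 52.9°) = (30.100, 39.799). ∠LHJ = 106.3°, so HJ runs at 52.9° + (180° − 106.3°) = 126.60° from the x-axis; with |HJ| = 27.3, J = H + 27.3·(cos 126.60°, sin 126.60°) = (13.823, 61.716). HJ ⟂ JV; with |JV| = 18.9 on the left of HJ, V = J + 18.9·(-0.80282, -0.59622) = (-1.3501, 50.448). Then |LV| = |V − L| = 50.466.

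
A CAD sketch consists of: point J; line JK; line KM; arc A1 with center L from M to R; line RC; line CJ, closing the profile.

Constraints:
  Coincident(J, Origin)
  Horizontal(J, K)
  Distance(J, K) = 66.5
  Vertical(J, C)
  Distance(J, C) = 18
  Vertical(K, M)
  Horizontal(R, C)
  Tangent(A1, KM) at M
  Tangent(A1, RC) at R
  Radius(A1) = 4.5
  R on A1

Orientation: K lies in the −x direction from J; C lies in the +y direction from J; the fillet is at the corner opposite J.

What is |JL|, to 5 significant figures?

63.453

J is at the origin; JK is horizontal with |JK| = 66.5 and K on the −x side, so K = (-66.500, 0.0000). JC is vertical with |JC| = 18.0 and C on the +y side, so C = (0.0000, 18.000). The virtual corner opposite J is at (-66.500, 18.000). Since A1 is tangent to KM there, LM ⟂ KM and tangency of A1 to RC means the radius LR is perpendicular to RC, with radius 4.5, so the center L sits 4.5 in from both sides at L = (-62.000, 13.500). Then |JL| = |L − J| = 63.453.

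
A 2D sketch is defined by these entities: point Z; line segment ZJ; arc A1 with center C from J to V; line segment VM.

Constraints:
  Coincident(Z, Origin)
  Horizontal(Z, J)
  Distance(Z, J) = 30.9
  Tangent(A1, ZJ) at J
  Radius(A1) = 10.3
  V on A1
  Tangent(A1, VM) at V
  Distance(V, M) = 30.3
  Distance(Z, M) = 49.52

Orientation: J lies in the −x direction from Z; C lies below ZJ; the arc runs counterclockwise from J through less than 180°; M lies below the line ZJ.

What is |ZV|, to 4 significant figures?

42.78

Z is at the origin; Z and J share the same y with |ZJ| = 30.9 and J on the −x side, so J = (-30.90, 0.000). The tangent condition forces CJ to be normal to ZJ, so C = J + (0, -10.3) = (-30.90, -10.30). Since CV ⟂ VM (tangency), |CM| = √(10.3² + 30.3²) = 32.00 regardless of where V sits on A1. So M lies on both circle(Z, 49.52) and circle(C, 32.00); the below-ZJ intersection is M = (-26.28, -41.97). V is the foot of the tangent from M: V = (-40.07, -14.99).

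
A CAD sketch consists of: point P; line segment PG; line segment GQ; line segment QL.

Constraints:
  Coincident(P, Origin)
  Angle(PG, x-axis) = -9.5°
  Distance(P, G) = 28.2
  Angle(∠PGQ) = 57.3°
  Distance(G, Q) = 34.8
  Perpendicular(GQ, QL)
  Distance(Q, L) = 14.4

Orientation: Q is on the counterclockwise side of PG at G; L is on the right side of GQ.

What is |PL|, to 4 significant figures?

42.86

∠PGQ = 57.3°, so GQ runs at -9.5° + (180° − 57.3°) = 113.2° from the x-axis; with |GQ| = 34.8, Q = G + 34.8·(cos 113.2°, sin 113.2°) = (14.10, 27.33). The perpendicularity gives QL at right angles to GQ; with |QL| = 14.4 on the right of GQ, L = Q + 14.4·(0.9191, 0.3939) = (27.34, 33.00). Then |PL| = |L − P| = 42.86.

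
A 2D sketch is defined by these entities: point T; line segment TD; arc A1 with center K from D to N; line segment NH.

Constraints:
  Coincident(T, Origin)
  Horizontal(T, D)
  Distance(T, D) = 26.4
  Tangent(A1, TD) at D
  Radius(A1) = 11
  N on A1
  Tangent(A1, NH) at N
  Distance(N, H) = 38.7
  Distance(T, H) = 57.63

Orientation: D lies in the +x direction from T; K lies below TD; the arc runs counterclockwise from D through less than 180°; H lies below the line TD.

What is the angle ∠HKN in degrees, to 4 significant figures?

74.13°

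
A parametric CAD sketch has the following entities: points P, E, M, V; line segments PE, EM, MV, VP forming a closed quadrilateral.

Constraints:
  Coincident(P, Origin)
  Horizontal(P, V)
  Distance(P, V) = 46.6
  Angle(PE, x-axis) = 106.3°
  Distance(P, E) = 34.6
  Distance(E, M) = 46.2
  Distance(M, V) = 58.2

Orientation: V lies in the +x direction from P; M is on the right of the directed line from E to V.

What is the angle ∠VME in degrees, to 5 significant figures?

76.582°

P is at the origin; PV is horizontal with |PV| = 46.6 and V in +x, so V = (46.6, 0). PE runs at 106.3° with |PE| = 34.6, so E = (-9.7111, 33.209). M is determined by |EM| = 46.2 and |MV| = 58.2 together: it lies at the intersection of circle(E, 46.2) and circle(V, 58.2). With |EV| = 65.374, the foot of the radical line on EV is 23.105 from E and the perpendicular offset is √(46.2² − 23.105²) = 40.007. Taking the right-of-EV solution: M = (-10.132, -12.989).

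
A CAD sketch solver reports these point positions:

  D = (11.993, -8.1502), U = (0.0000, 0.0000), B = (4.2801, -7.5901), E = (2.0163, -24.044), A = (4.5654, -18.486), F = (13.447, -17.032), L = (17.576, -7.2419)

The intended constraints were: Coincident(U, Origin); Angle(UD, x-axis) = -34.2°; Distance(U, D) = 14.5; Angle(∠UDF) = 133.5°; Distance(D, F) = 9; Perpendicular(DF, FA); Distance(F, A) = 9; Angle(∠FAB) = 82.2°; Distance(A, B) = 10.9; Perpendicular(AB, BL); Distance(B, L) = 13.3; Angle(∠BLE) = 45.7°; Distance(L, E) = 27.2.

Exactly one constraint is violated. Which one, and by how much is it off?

Distance(L, E) = 27.2 — off by 4.30.

U = (0.00, 0.00) ✓; UD at -34.20° ✓; |UD| = 14.50 ✓; ∠UDF = 133.5° ✓; |DF| = 9.000 ✓; ∠(DF, FA) = 90.00° ✓; |FA| = 9.000 ✓; ∠FAB = 82.20° ✓; |AB| = 10.90 ✓; ∠(AB, BL) = 90.00° ✓; |BL| = 13.30 ✓; ∠BLE = 45.70° ✓; |LE| = 22.90 ✗.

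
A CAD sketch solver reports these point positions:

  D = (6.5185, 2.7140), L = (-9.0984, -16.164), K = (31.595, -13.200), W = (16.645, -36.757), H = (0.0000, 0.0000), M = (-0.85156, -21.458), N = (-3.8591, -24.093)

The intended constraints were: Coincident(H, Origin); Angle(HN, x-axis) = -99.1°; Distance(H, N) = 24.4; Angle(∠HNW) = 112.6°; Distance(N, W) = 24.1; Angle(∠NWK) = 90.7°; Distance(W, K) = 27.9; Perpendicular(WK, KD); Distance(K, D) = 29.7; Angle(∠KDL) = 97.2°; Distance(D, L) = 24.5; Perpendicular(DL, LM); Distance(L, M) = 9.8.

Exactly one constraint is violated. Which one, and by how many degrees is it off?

Perpendicular(DL, LM) — off by 6.90°.

H = (0.00, 0.00) ✓; HN at -99.10° ✓; |HN| = 24.40 ✓; ∠HNW = 112.6° ✓; |NW| = 24.10 ✓; ∠NWK = 90.70° ✓; |WK| = 27.90 ✓; ∠(WK, KD) = 90.00° ✓; |KD| = 29.70 ✓; ∠KDL = 97.20° ✓; |DL| = 24.50 ✓; ∠(DL, LM) = 96.90° ✗; |LM| = 9.800 ✓.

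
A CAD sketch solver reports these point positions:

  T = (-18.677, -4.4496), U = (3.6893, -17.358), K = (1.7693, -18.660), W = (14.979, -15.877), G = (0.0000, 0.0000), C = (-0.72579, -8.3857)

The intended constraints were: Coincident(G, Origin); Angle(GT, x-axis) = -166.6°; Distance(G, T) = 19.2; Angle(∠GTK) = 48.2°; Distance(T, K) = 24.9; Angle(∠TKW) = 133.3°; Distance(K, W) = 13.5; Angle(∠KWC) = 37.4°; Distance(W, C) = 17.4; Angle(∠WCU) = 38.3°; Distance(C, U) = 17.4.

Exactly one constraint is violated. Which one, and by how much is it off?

Distance(C, U) = 17.4 — off by 7.40.

G = (0.00, 0.00) ✓; GT at -166.6° ✓; |GT| = 19.20 ✓; ∠GTK = 48.20° ✓; |TK| = 24.90 ✓; ∠TKW = 133.3° ✓; |KW| = 13.50 ✓; ∠KWC = 37.40° ✓; |WC| = 17.40 ✓; ∠WCU = 38.30° ✓; |CU| = 10.00 ✗.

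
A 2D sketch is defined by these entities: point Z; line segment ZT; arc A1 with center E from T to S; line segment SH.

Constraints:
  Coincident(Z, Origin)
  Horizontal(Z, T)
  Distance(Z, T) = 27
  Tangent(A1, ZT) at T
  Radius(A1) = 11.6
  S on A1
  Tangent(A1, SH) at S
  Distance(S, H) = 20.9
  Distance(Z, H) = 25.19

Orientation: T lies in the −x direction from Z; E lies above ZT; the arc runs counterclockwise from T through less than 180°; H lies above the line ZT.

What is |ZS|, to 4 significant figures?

17.88

Z is at the origin; ZT is horizontal with |ZT| = 27.0 and T on the −x side, so T = (-27.00, 0.000). A1 meets ZT tangentially, so ET is at right angles to ZT, so E = T + (0, 11.6) = (-27.00, 11.60). Since ES ⟂ SH (tangency), |EH| = √(11.6² + 20.9²) = 23.90 regardless of where S sits on A1. So H lies on both circle(Z, 25.19) and circle(E, 23.90); the above-ZT intersection is H = (-6.733, 24.27). S is the foot of the tangent from H: S = (-16.85, 5.985).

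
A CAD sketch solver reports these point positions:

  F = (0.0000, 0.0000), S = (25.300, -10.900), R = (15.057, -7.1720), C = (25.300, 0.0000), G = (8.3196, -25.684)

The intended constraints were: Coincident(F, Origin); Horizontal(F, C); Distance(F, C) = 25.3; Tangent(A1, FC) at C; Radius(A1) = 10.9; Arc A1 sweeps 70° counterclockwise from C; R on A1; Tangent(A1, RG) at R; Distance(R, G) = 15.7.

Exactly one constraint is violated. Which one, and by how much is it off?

Distance(R, G) = 15.7 — off by 4.00.

F = (0.00, 0.00) ✓; F.y = 0.00, C.y = 0.00 ✓; |FC| = 25.30 ✓; ∠(SC, CF) = 90.00° ✓; |SC| = 10.90 ✓; bearing(S→R) − bearing(S→C) = 70.00° ✓; |SR| = 10.90 ✓; ∠(SR, RG) = 90.00° ✓; |RG| = 19.70 ✗.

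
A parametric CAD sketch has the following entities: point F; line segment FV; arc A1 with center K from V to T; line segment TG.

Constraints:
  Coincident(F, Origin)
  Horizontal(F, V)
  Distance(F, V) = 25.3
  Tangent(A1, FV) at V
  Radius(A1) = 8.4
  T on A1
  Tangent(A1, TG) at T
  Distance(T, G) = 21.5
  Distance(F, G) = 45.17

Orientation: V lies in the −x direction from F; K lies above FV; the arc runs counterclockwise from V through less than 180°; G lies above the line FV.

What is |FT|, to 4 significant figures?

23.85

Checks: ∠(KV, VF) = 90.00° ✓; |KT| = 8.400 ✓; ∠(KT, TG) = 90.00° ✓; |TG| = 21.50 ✓; |FG| = 45.17 ✓.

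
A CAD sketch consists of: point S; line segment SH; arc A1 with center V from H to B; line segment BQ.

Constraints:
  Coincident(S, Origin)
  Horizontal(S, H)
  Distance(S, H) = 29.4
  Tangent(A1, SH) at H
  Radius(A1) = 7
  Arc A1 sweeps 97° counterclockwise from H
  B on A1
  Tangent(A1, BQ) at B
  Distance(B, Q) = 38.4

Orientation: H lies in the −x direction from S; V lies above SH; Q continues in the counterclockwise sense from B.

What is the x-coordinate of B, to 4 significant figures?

-22.45

Tangency of A1 to SH means the radius VH is perpendicular to SH, so V = H + (0, 7) = (-29.40, 7.000). On A1, H sits at bearing -90° from V; a 97° counterclockwise sweep puts B at bearing 7°, so B = V + 7.0·(cos 7°, sin 7°) = (-22.45, 7.853). So B.x = -22.45.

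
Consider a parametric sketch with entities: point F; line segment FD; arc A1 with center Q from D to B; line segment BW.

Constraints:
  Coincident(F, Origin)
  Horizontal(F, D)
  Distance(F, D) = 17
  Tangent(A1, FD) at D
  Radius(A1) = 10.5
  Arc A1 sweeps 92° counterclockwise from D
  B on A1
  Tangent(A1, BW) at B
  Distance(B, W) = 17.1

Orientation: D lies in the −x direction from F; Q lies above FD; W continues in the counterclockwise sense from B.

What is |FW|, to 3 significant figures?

28.8

On A1, D sits at bearing -90° from Q; a 92° counterclockwise sweep puts B at bearing 2°, so B = Q + 10.5·(cos 2°, sin 2°) = (-6.51, 10.9). Tangency of A1 to BW means the radius QB is perpendicular to BW, so BW runs along (−sin 2°, cos 2°); with |BW| = 17.1, W = (-7.10, 28.0). Then |FW| = |W − F| = 28.8.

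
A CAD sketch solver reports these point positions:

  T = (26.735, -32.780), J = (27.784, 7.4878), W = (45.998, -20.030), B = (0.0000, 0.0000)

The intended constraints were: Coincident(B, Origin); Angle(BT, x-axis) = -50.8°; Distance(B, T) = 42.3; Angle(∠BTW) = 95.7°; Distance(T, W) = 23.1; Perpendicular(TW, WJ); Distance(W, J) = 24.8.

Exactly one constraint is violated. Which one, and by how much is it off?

Distance(W, J) = 24.8 — off by 8.20.

B = (0.00, 0.00) ✓; BT at -50.80° ✓; |BT| = 42.30 ✓; ∠BTW = 95.70° ✓; |TW| = 23.10 ✓; ∠(TW, WJ) = 90.00° ✓; |WJ| = 33.00 ✗.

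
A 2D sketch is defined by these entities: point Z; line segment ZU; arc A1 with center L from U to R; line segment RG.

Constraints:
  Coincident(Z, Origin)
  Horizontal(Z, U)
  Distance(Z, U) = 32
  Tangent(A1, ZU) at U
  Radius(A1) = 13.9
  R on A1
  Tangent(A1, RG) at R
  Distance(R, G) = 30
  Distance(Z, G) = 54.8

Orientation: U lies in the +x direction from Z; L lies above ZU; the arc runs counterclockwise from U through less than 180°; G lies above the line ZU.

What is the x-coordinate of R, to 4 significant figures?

43.93

Checks: |LU| = 13.90 ✓; |LR| = 13.90 ✓; ∠(LR, RG) = 90.00° ✓; |RG| = 30.00 ✓; |ZG| = 54.80 ✓.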